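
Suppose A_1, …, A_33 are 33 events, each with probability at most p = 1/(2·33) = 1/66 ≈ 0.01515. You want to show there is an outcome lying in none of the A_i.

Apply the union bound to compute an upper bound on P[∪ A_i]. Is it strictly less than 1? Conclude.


Union bound: P[∪_{i=1}^{33} A_i] ≤ Σ_i P[A_i] ≤ 33·p = 33·(1/66) = 1/2.
Numerically: 1/2 ≈ 0.50000.
Is 1/2 < 1? YES.
Since P[∪ A_i] ≤ 1/2 < 1, the complement has P[∩ A_i^c] ≥ 1 − 1/2 = 1/2 > 0, so some outcome avoids every A_i.

33·p = 1/2 ≈ 0.50000; existence CERTIFIED by the union bound.


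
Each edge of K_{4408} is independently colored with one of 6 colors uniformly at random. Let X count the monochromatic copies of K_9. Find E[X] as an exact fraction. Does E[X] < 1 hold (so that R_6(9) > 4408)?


E[X] = C(4408, 9) · 6^{1 − 36} = 1717362945146264156457459600 · 6^{−35} = 1717362945146264156457459600/1719070799748422591028658176.
As a reduced fraction: E[X] = 35778394690547169926197075/35813974994758803979763712 ≈ 0.999.
Is E[X] < 1? YES.
Since E[X] < 1, there exists a 6-coloring of K_{4408} with no monochromatic K_9; hence R_6(9) > 4408.

E[X] = 35778394690547169926197075/35813974994758803979763712 ≈ 0.999; E[X] < 1, so R_6(9) > 4408.


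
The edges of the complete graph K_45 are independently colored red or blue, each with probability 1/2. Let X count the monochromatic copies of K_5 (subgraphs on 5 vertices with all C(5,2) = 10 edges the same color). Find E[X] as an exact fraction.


Let X = Σ_S X_S over the C(45, 5) = 1221759 subsets S of size 5, where X_S = 1 if the K_5 on S is monochromatic.
For a fixed S, the K_5 on S has C(5, 2) = 10 edges. P[all 10 edges red] = (1/2)^10, and likewise for blue, so P[monochromatic] = 2·(1/2)^10 = 2^{1 − 10} = 1/512.
Summing: E[X] = C(45, 5) · 2^{1 − 10} = 1221759 · 1/512 = 1221759/512.
Numerically: E[X] ≈ 2386.248.

E[X] = C(45,5)·2^(1−C(5,2)) = 1221759/512 ≈ 2386.248.


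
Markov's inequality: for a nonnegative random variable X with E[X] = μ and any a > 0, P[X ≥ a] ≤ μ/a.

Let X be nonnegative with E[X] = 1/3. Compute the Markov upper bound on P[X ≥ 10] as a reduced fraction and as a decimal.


μ = E[X] = 1/3, a = 10.
Markov: P[X ≥ 10] ≤ μ/a = (1/3)/10 = 1/30.
Numerically: ≈ 0.033333.
(Since a = 10 > μ = 0.333333, the bound 1/30 is < 1 and informative.)

P[X ≥ 10] ≤ 1/30 ≈ 0.033333.


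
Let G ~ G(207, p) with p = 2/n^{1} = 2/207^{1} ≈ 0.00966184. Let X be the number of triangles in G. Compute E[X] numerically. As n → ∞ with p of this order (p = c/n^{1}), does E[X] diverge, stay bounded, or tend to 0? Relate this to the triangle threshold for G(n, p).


Number of potential triangles: C(207, 3) = 1456935.
Each occurs with probability p³ ≈ (0.00966184)³ ≈ 9.01942706e-07.
By linearity: E[X] = C(207, 3)·p³ ≈ 1456935 · 9.01942706e-07 ≈ 1.314072.
Here α = 1, so p = 2/n is exactly at the triangle threshold p ~ 1/n. Asymptotically E[X] → c³/6 = 2³/6 = 4/3 ≈ 1.333333, a bounded constant. In this regime the triangle count is asymptotically Poisson(c³/6).

E[X] ≈ 1.314072; in regime p = Θ(1/n^{1}) E[X] stays bounded (at the triangle threshold p ~ 1/n).


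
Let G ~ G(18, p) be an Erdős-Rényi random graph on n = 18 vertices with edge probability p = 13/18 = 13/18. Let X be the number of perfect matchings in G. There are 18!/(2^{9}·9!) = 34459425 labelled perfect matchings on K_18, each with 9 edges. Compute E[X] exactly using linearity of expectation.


K_18 has 18!/(2^{9}·9!) = 34459425 labelled perfect matchings.
For each such perfect matching H, let X_H = 1 if all 9 edges of H are present in G. Then P[X_H = 1] = p^{9} = (13/18)^{9} = 10604499373/198359290368.
Summing the indicators: E[X] = Σ_H E[X_H] = 34459425 · p^{9} = 34459425 · 10604499373/198359290368 = 4511419145758525/2448880128.
Numerically: E[X] ≈ 1.842e+06.

E[X] = 34459425 · (13/18)^{9} = 4511419145758525/2448880128 ≈ 1.842e+06.


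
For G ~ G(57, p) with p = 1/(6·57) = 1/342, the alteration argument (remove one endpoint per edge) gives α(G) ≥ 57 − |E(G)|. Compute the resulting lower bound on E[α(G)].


E[|E(G)|] = C(57, 2)·p = 1596 · (1/342) = 14/3.
E[α(G)] ≥ n − E[|E(G)|] = 57 − 14/3 = 157/3.
Numerically: ≈ 52.3333.
(This is only a lower bound; the true E[α(G)] may be larger.)

E[α(G)] ≥ 157/3 ≈ 52.3333.


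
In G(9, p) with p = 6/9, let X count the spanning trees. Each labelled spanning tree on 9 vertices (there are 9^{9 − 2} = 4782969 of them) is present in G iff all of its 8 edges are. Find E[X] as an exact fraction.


K_9 has 9^{9 − 2} = 4782969 labelled spanning trees.
For each such spanning tree H, let X_H = 1 if all 8 edges of H are present in G. Then P[X_H = 1] = p^{8} = (2/3)^{8} = 256/6561.
Summing the indicators: E[X] = Σ_H E[X_H] = 4782969 · p^{8} = 4782969 · 256/6561 = 186624.
Numerically: E[X] ≈ 1.866e+05.

E[X] = 4782969 · (2/3)^{8} = 186624 ≈ 1.866e+05.


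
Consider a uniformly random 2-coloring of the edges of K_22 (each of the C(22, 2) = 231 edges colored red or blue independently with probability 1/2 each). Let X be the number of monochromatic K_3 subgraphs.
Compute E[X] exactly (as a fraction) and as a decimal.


Let X = Σ_S X_S over the C(22, 3) = 1540 subsets S of size 3, where X_S = 1 if the K_3 on S is monochromatic.
For a fixed S, the K_3 on S has C(3, 2) = 3 edges. P[all 3 edges red] = (1/2)^3, and likewise for blue, so P[monochromatic] = 2·(1/2)^3 = 2^{1 − 3} = 1/4.
By linearity: E[X] = C(22, 3) · 2^{1 − 3} = 1540 · 1/4 = 385.
Numerically: E[X] ≈ 385.000000.

E[X] = C(22,3)·2^(1−C(3,2)) = 385 ≈ 385.000000.


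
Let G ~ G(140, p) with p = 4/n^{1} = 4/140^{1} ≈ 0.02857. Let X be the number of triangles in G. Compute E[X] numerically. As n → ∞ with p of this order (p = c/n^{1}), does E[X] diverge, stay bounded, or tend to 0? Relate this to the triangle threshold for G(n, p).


Number of potential triangles: C(140, 3) = 447580.
Each occurs with probability p³ ≈ (0.02857)³ ≈ 2.332362e-05.
By linearity: E[X] = C(140, 3)·p³ ≈ 447580 · 2.332362e-05 ≈ 10.4392.
Here α = 1, so p = 4/n is exactly at the triangle threshold p ~ 1/n. Asymptotically E[X] → c³/6 = 4³/6 = 32/3 ≈ 10.6667, a bounded constant. In this regime the triangle count is asymptotically Poisson(c³/6).

E[X] ≈ 10.4392; in regime p = Θ(1/n^{1}) E[X] stays bounded (at the triangle threshold p ~ 1/n).


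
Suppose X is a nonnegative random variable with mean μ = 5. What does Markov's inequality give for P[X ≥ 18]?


μ = E[X] = 5, a = 18.
Markov: P[X ≥ 18] ≤ μ/a = (5)/18 = 5/18.
Numerically: ≈ 0.278.
(Since a = 18 > μ = 5.000, the bound 5/18 is < 1 and informative.)

P[X ≥ 18] ≤ 5/18 ≈ 0.278.


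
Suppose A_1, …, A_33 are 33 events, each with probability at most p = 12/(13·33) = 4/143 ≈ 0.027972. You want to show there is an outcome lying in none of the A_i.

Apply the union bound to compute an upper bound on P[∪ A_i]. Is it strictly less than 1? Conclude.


Union bound: P[∪_{i=1}^{33} A_i] ≤ Σ_i P[A_i] ≤ 33·p = 33·(4/143) = 12/13.
Numerically: 12/13 ≈ 0.923077.
Is 12/13 < 1? YES.
Since P[∪ A_i] ≤ 12/13 < 1, the complement has P[∩ A_i^c] ≥ 1 − 12/13 = 1/13 > 0, so some outcome avoids every A_i.

33·p = 12/13 ≈ 0.923077; existence CERTIFIED by the union bound.


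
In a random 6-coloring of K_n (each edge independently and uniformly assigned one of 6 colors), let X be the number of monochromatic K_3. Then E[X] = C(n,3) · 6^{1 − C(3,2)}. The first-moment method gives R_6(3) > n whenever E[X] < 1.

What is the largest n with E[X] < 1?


We need C(n, 3) · 6^{1 − 3} < 1, i.e. C(n, 3) < 6^{3 − 1} = 36.
Check values of n near the boundary:
  n = 4: C(4, 3) = 4; 4 < 36? YES
  n = 5: C(5, 3) = 10; 10 < 36? YES
  n = 6: C(6, 3) = 20; 20 < 36? YES
  n = 7: C(7, 3) = 35; 35 < 36? YES
  n = 8: C(8, 3) = 56; 56 < 36? NO
The largest n with C(n, 3) < 36 is n = 7 (where E[X] = 35/36 ≈ 0.972222). Hence R_6(3) > 7, i.e. R_6(3) ≥ 8.

Largest n = 7; hence R_6(3) > 7.


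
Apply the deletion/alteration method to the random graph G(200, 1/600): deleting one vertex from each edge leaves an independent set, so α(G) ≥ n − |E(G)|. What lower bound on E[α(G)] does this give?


E[|E(G)|] = C(200, 2)·p = 19900 · (1/600) = 199/6.
E[α(G)] ≥ n − E[|E(G)|] = 200 − 199/6 = 1001/6.
Numerically: ≈ 166.833333.
(This is only a lower bound; the true E[α(G)] may be larger.)

E[α(G)] ≥ 1001/6 ≈ 166.833333.


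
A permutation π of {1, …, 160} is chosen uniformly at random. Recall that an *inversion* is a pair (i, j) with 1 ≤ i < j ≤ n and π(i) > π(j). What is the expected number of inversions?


Write X = Σ X_I over the C(160, 2) = 12720 pairs i < j, with X_I the indicator of one inversion.
There are 12720 indicators.
For each fixed pair i < j, the values π(i) and π(j) are two distinct elements of {1, …, 160} in uniformly random order; by symmetry P[π(i) > π(j)] = 1/2.
By linearity: E[X] = 12720 · (1/2) = C(160, 2) · (1/2) = 12720/2 = 6360 ≈ 6360.000.

E[X] = 6360 = 6360.000.


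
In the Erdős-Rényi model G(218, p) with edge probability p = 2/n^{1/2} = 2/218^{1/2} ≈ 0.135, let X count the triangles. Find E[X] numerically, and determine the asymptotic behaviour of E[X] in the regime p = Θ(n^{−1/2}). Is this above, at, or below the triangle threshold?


Number of potential triangles: C(218, 3) = 1703016.
Each occurs with probability p³ ≈ (0.135)³ ≈ 2.48545e-03.
By linearity: E[X] = C(218, 3)·p³ ≈ 1703016 · 2.48545e-03 ≈ 4232.763.
Since α = 1/2 < 1, p = c/n^{1/2} ≫ 1/n is above the triangle threshold p ~ 1/n. Asymptotically E[X] ~ (c³/6)·n^{3(1−α)} = (2³/6)·n^{1.5} → ∞; triangles are abundant w.h.p.

E[X] ≈ 4232.763; in regime p = Θ(1/n^{1/2}) E[X] diverges (above the triangle threshold p ~ 1/n).


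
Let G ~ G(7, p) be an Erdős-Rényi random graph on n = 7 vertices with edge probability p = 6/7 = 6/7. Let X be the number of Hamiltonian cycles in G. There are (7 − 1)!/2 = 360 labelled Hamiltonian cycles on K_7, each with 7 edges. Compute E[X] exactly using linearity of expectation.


K_7 has (7 − 1)!/2 = 360 labelled Hamiltonian cycles.
For each such Hamiltonian cycle H, let X_H = 1 if all 7 edges of H are present in G. Then P[X_H = 1] = p^{7} = (6/7)^{7} = 279936/823543.
Summing the indicators: E[X] = Σ_H E[X_H] = 360 · p^{7} = 360 · 279936/823543 = 100776960/823543.
Numerically: E[X] ≈ 122.

E[X] = 360 · (6/7)^{7} = 100776960/823543 ≈ 122.


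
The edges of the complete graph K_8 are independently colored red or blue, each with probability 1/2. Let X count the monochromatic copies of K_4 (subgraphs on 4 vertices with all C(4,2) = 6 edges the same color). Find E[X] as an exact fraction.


Let X = Σ_S X_S over the C(8, 4) = 70 subsets S of size 4, where X_S = 1 if the K_4 on S is monochromatic.
For a fixed S, the K_4 on S has C(4, 2) = 6 edges. P[all 6 edges red] = (1/2)^6, and likewise for blue, so P[monochromatic] = 2·(1/2)^6 = 2^{1 − 6} = 1/32.
Summing: E[X] = C(8, 4) · 2^{1 − 6} = 70 · 1/32 = 35/16.
Numerically: E[X] ≈ 2.1875.

E[X] = C(8,4)·2^(1−C(4,2)) = 35/16 ≈ 2.1875.


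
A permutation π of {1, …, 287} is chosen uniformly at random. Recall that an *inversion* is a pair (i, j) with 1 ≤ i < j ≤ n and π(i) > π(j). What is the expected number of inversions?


Write X = Σ X_I over the C(287, 2) = 41041 pairs i < j, with X_I the indicator of one inversion.
There are 41041 indicators.
For each fixed pair i < j, the values π(i) and π(j) are two distinct elements of {1, …, 287} in uniformly random order; by symmetry P[π(i) > π(j)] = 1/2.
By linearity: E[X] = 41041 · (1/2) = C(287, 2) · (1/2) = 41041/2 = 41041/2 ≈ 20520.50000.

E[X] = 41041/2 = 20520.50000.


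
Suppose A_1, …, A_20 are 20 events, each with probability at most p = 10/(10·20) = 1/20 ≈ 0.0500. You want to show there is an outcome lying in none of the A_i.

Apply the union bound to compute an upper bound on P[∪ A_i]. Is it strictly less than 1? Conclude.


Union bound: P[∪_{i=1}^{20} A_i] ≤ Σ_i P[A_i] ≤ 20·p = 20·(1/20) = 1.
Numerically: 1 ≈ 1.0000.
Is 1 < 1? NO.
Since the bound 1 is ≥ 1, the union bound is uninformative here; it does NOT by itself certify existence.

20·p = 1 ≈ 1.0000; existence NOT certified by the union bound.


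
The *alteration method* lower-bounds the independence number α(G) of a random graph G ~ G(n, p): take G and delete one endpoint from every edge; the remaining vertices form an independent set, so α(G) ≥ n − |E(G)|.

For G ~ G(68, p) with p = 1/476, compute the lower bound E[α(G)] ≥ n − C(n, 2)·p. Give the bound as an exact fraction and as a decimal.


E[|E(G)|] = C(68, 2)·p = 2278 · (1/476) = 67/14.
E[α(G)] ≥ n − E[|E(G)|] = 68 − 67/14 = 885/14.
Numerically: ≈ 63.21429.
(This is only a lower bound; the true E[α(G)] may be larger.)

E[α(G)] ≥ 885/14 ≈ 63.21429.


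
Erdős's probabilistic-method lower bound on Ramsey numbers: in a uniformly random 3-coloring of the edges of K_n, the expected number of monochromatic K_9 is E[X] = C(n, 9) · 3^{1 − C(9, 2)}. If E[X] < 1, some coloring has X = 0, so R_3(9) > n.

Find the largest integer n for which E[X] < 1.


We need C(n, 9) · 3^{1 − 36} < 1, i.e. C(n, 9) < 3^{36 − 1} = 50031545098999707.
Check values of n near the boundary:
  n = 298: C(298, 9) = 45207677551849890; 45207677551849890 < 50031545098999707? YES
  n = 299: C(299, 9) = 46610674441390059; 46610674441390059 < 50031545098999707? YES
  n = 300: C(300, 9) = 48052241692154700; 48052241692154700 < 50031545098999707? YES
  n = 301: C(301, 9) = 49533303936090975; 49533303936090975 < 50031545098999707? YES
  n = 302: C(302, 9) = 51054804739588650; 51054804739588650 < 50031545098999707? NO
  n = 303: C(303, 9) = 52617706925494425; 52617706925494425 < 50031545098999707? NO
  n = 304: C(304, 9) = 54222992899492560; 54222992899492560 < 50031545098999707? NO
The largest n with C(n, 9) < 50031545098999707 is n = 301 (where E[X] = 16511101312030325/16677181699666569 ≈ 0.990041). Hence R_3(9) > 301, i.e. R_3(9) ≥ 302.

Largest n = 301; hence R_3(9) > 301.


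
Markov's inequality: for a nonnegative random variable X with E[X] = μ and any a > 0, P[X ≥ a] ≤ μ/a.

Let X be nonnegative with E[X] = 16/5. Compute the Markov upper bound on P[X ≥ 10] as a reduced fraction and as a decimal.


μ = E[X] = 16/5, a = 10.
Markov: P[X ≥ 10] ≤ μ/a = (16/5)/10 = 8/25.
Numerically: ≈ 0.320000.
(Since a = 10 > μ = 3.200000, the bound 8/25 is < 1 and informative.)

P[X ≥ 10] ≤ 8/25 ≈ 0.320000.


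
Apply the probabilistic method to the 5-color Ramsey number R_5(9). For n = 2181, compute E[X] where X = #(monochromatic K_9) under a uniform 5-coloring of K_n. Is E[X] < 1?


E[X] = C(2181, 9) · 5^{1 − 36} = 3026635205263909847920400 · 5^{−35} = 3026635205263909847920400/2910383045673370361328125.
As a reduced fraction: E[X] = 121065408210556393916816/116415321826934814453125 ≈ 1.0399439.
Is E[X] < 1? NO.
Since E[X] ≥ 1, the first-moment bound is inconclusive at n = 2181; it does NOT by itself certify R_5(9) > 2181.

E[X] = 121065408210556393916816/116415321826934814453125 ≈ 1.0399439; E[X] ≥ 1; first-moment method inconclusive here.


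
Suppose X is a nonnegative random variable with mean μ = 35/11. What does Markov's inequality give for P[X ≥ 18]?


μ = E[X] = 35/11, a = 18.
Markov: P[X ≥ 18] ≤ μ/a = (35/11)/18 = 35/198.
Numerically: ≈ 0.177.
(Since a = 18 > μ = 3.182, the bound 35/198 is < 1 and informative.)

P[X ≥ 18] ≤ 35/198 ≈ 0.177.


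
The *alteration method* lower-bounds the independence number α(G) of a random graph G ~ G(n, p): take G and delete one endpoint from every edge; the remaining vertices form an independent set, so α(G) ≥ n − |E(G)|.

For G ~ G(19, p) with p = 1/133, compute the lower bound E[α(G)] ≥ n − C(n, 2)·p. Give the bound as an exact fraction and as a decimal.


E[|E(G)|] = C(19, 2)·p = 171 · (1/133) = 9/7.
E[α(G)] ≥ n − E[|E(G)|] = 19 − 9/7 = 124/7.
Numerically: ≈ 17.7143.
(This is only a lower bound; the true E[α(G)] may be larger.)

E[α(G)] ≥ 124/7 ≈ 17.7143.


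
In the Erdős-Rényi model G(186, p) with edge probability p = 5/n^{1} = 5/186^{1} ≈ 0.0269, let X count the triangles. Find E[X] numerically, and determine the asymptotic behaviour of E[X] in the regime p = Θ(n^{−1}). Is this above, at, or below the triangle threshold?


Number of potential triangles: C(186, 3) = 1055240.
Each occurs with probability p³ ≈ (0.0269)³ ≈ 1.94255e-05.
By linearity: E[X] = C(186, 3)·p³ ≈ 1055240 · 1.94255e-05 ≈ 20.499.
Here α = 1, so p = 5/n is exactly at the triangle threshold p ~ 1/n. Asymptotically E[X] → c³/6 = 5³/6 = 125/6 ≈ 20.833, a bounded constant. In this regime the triangle count is asymptotically Poisson(c³/6).

E[X] ≈ 20.499; in regime p = Θ(1/n^{1}) E[X] stays bounded (at the triangle threshold p ~ 1/n).


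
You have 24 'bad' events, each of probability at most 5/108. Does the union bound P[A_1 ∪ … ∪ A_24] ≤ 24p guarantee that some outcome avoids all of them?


Union bound: P[∪_{i=1}^{24} A_i] ≤ Σ_i P[A_i] ≤ 24·p = 24·(5/108) = 10/9.
Numerically: 10/9 ≈ 1.111.
Is 10/9 < 1? NO.
Since the bound 10/9 is ≥ 1, the union bound is uninformative here; it does NOT by itself certify existence.

24·p = 10/9 ≈ 1.111; existence NOT certified by the union bound.


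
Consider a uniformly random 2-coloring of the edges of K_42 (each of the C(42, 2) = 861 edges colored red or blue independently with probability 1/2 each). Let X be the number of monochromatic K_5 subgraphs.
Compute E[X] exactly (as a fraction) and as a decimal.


Let X = Σ_S X_S over the C(42, 5) = 850668 subsets S of size 5, where X_S = 1 if the K_5 on S is monochromatic.
For a fixed S, the K_5 on S has C(5, 2) = 10 edges. P[all 10 edges red] = (1/2)^10, and likewise for blue, so P[monochromatic] = 2·(1/2)^10 = 2^{1 − 10} = 1/512.
By linearity: E[X] = C(42, 5) · 2^{1 − 10} = 850668 · 1/512 = 212667/128.
Numerically: E[X] ≈ 1661.460938.

E[X] = C(42,5)·2^(1−C(5,2)) = 212667/128 ≈ 1661.460938.


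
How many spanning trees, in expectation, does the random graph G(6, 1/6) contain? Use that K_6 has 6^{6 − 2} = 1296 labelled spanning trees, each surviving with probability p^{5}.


K_6 has 6^{6 − 2} = 1296 labelled spanning trees.
For each such spanning tree H, let X_H = 1 if all 5 edges of H are present in G. Then P[X_H = 1] = p^{5} = (1/6)^{5} = 1/7776.
Summing the indicators: E[X] = Σ_H E[X_H] = 1296 · p^{5} = 1296 · 1/7776 = 1/6.
Numerically: E[X] ≈ 0.166667.

E[X] = 1296 · (1/6)^{5} = 1/6 ≈ 0.166667.


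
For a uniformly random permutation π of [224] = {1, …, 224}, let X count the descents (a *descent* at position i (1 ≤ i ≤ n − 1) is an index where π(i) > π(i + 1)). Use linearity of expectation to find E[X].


Write X = Σ X_I over i = 1, …, 223, with X_I the indicator of one descent.
There are 223 indicators.
For each fixed i, the pair (π(i), π(i+1)) is a uniformly random ordered pair of distinct values from {1, …, 224}; by symmetry P[π(i) > π(i+1)] = 1/2.
By linearity: E[X] = 223 · (1/2) = (224 − 1) · (1/2) = 223/2 ≈ 111.5000.

E[X] = 223/2 = 111.5000.


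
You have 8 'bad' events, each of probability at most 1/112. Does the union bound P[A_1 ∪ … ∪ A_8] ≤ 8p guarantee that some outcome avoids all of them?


Union bound: P[∪_{i=1}^{8} A_i] ≤ Σ_i P[A_i] ≤ 8·p = 8·(1/112) = 1/14.
Numerically: 1/14 ≈ 0.071.
Is 1/14 < 1? YES.
Since P[∪ A_i] ≤ 1/14 < 1, the complement has P[∩ A_i^c] ≥ 1 − 1/14 = 13/14 > 0, so some outcome avoids every A_i.

8·p = 1/14 ≈ 0.071; existence CERTIFIED by the union bound.


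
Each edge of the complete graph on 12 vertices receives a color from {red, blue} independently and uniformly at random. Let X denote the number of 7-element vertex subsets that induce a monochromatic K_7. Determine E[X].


Let X = Σ_S X_S over the C(12, 7) = 792 subsets S of size 7, where X_S = 1 if the K_7 on S is monochromatic.
For a fixed S, the K_7 on S has C(7, 2) = 21 edges. P[all 21 edges red] = (1/2)^21, and likewise for blue, so P[monochromatic] = 2·(1/2)^21 = 2^{1 − 21} = 1/1048576.
Summing: E[X] = C(12, 7) · 2^{1 − 21} = 792 · 1/1048576 = 99/131072.
Numerically: E[X] ≈ 0.0008.

E[X] = C(12,7)·2^(1−C(7,2)) = 99/131072 ≈ 0.0008.


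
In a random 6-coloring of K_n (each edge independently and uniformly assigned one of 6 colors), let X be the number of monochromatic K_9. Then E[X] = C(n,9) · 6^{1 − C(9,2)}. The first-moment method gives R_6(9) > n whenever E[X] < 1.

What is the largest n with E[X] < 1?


We need C(n, 9) · 6^{1 − 36} < 1, i.e. C(n, 9) < 6^{36 − 1} = 1719070799748422591028658176.
Check values of n near the boundary:
  n = 4407: C(4407, 9) = 1713856532599459170657070050; 1713856532599459170657070050 < 1719070799748422591028658176? YES
  n = 4408: C(4408, 9) = 1717362945146264156457459600; 1717362945146264156457459600 < 1719070799748422591028658176? YES
  n = 4409: C(4409, 9) = 1720875732988608787686577131; 1720875732988608787686577131 < 1719070799748422591028658176? NO
  n = 4410: C(4410, 9) = 1724394906266704102180823710; 1724394906266704102180823710 < 1719070799748422591028658176? NO
The largest n with C(n, 9) < 1719070799748422591028658176 is n = 4408 (where E[X] = 35778394690547169926197075/35813974994758803979763712 ≈ 0.999). Hence R_6(9) > 4408, i.e. R_6(9) ≥ 4409.

Largest n = 4408; hence R_6(9) > 4408.


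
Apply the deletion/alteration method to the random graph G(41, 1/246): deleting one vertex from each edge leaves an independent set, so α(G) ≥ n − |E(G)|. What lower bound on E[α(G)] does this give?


E[|E(G)|] = C(41, 2)·p = 820 · (1/246) = 10/3.
E[α(G)] ≥ n − E[|E(G)|] = 41 − 10/3 = 113/3.
Numerically: ≈ 37.666667.
(This is only a lower bound; the true E[α(G)] may be larger.)

E[α(G)] ≥ 113/3 ≈ 37.666667.


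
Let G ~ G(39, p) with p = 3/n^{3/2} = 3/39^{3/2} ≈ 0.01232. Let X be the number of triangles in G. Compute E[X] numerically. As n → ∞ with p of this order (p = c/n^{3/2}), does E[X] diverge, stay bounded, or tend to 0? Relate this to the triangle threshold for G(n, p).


Number of potential triangles: C(39, 3) = 9139.
Each occurs with probability p³ ≈ (0.01232)³ ≈ 1.868844e-06.
By linearity: E[X] = C(39, 3)·p³ ≈ 9139 · 1.868844e-06 ≈ 0.0171.
Since α = 3/2 > 1, p = c/n^{3/2} = o(1/n) is below the triangle threshold p ~ 1/n. Asymptotically E[X] ~ (c³/6)·n^{3(1−α)} = (3³/6)·n^{-1.5} → 0, so by Markov's inequality G has no triangles w.h.p.

E[X] ≈ 0.0171; in regime p = Θ(1/n^{3/2}) E[X] tends to 0 (below the triangle threshold p ~ 1/n).


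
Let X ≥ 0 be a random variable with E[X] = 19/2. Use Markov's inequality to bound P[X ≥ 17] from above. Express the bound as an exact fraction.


μ = E[X] = 19/2, a = 17.
Markov: P[X ≥ 17] ≤ μ/a = (19/2)/17 = 19/34.
Numerically: ≈ 0.559.
(Since a = 17 > μ = 9.500, the bound 19/34 is < 1 and informative.)

P[X ≥ 17] ≤ 19/34 ≈ 0.559.


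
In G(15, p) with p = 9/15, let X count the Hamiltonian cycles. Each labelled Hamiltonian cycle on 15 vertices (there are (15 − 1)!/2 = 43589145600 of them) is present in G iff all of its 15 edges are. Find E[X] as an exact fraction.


K_15 has (15 − 1)!/2 = 43589145600 labelled Hamiltonian cycles.
For each such Hamiltonian cycle H, let X_H = 1 if all 15 edges of H are present in G. Then P[X_H = 1] = p^{15} = (3/5)^{15} = 14348907/30517578125.
By linearity: E[X] = Σ_H E[X_H] = 43589145600 · p^{15} = 43589145600 · 14348907/30517578125 = 25018263856954368/1220703125.
Numerically: E[X] ≈ 2.049e+07.

E[X] = 43589145600 · (3/5)^{15} = 25018263856954368/1220703125 ≈ 2.049e+07.


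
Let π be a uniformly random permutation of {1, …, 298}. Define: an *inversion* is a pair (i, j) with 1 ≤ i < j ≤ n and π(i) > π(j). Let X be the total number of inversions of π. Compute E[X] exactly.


Write X = Σ X_I over the C(298, 2) = 44253 pairs i < j, with X_I the indicator of one inversion.
There are 44253 indicators.
For each fixed pair i < j, the values π(i) and π(j) are two distinct elements of {1, …, 298} in uniformly random order; by symmetry P[π(i) > π(j)] = 1/2.
By linearity: E[X] = 44253 · (1/2) = C(298, 2) · (1/2) = 44253/2 = 44253/2 ≈ 22126.500.

E[X] = 44253/2 = 22126.500.


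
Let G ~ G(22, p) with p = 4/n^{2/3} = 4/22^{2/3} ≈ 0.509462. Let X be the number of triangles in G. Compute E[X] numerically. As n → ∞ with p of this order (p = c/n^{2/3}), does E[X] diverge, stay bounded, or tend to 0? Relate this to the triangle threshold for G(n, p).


Number of potential triangles: C(22, 3) = 1540.
Each occurs with probability p³ ≈ (0.509462)³ ≈ 1.32231405e-01.
By linearity: E[X] = C(22, 3)·p³ ≈ 1540 · 1.32231405e-01 ≈ 203.636364.
Since α = 2/3 < 1, p = c/n^{2/3} ≫ 1/n is above the triangle threshold p ~ 1/n. Asymptotically E[X] ~ (c³/6)·n^{3(1−α)} = (4³/6)·n^{1} → ∞; triangles are abundant w.h.p.

E[X] ≈ 203.636364; in regime p = Θ(1/n^{2/3}) E[X] diverges (above the triangle threshold p ~ 1/n).


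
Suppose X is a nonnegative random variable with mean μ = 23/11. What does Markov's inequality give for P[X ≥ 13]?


μ = E[X] = 23/11, a = 13.
Markov: P[X ≥ 13] ≤ μ/a = (23/11)/13 = 23/143.
Numerically: ≈ 0.161.
(Since a = 13 > μ = 2.091, the bound 23/143 is < 1 and informative.)

P[X ≥ 13] ≤ 23/143 ≈ 0.161.


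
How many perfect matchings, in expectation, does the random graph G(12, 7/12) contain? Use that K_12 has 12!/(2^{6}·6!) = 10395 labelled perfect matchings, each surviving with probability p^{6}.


K_12 has 12!/(2^{6}·6!) = 10395 labelled perfect matchings.
For each such perfect matching H, let X_H = 1 if all 6 edges of H are present in G. Then P[X_H = 1] = p^{6} = (7/12)^{6} = 117649/2985984.
By linearity of expectation: E[X] = Σ_H E[X_H] = 10395 · p^{6} = 10395 · 117649/2985984 = 45294865/110592.
Numerically: E[X] ≈ 409.567.

E[X] = 10395 · (7/12)^{6} = 45294865/110592 ≈ 409.567.


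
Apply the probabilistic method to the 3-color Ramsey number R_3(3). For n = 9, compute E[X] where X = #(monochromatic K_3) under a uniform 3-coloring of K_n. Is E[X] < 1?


E[X] = C(9, 3) · 3^{1 − 3} = 84 · 3^{−2} = 84/9.
As a reduced fraction: E[X] = 28/3 ≈ 9.3333.
Is E[X] < 1? NO.
Since E[X] ≥ 1, the first-moment bound is inconclusive at n = 9; it does NOT by itself certify R_3(3) > 9.

E[X] = 28/3 ≈ 9.3333; E[X] ≥ 1; first-moment method inconclusive here.


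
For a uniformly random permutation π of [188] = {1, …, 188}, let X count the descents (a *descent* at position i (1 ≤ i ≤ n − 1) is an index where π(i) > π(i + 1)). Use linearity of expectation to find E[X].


Write X = Σ X_I over i = 1, …, 187, with X_I the indicator of one descent.
There are 187 indicators.
For each fixed i, the pair (π(i), π(i+1)) is a uniformly random ordered pair of distinct values from {1, …, 188}; by symmetry P[π(i) > π(i+1)] = 1/2.
By linearity: E[X] = 187 · (1/2) = (188 − 1) · (1/2) = 187/2 ≈ 93.50000.

E[X] = 187/2 = 93.50000.


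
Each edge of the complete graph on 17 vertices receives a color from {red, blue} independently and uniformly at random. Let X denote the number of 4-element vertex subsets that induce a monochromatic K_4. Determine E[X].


Let X = Σ_S X_S over the C(17, 4) = 2380 subsets S of size 4, where X_S = 1 if the K_4 on S is monochromatic.
For a fixed S, the K_4 on S has C(4, 2) = 6 edges. P[all 6 edges red] = (1/2)^6, and likewise for blue, so P[monochromatic] = 2·(1/2)^6 = 2^{1 − 6} = 1/32.
By linearity of expectation: E[X] = C(17, 4) · 2^{1 − 6} = 2380 · 1/32 = 595/8.
Numerically: E[X] ≈ 74.375.

E[X] = C(17,4)·2^(1−C(4,2)) = 595/8 ≈ 74.375.


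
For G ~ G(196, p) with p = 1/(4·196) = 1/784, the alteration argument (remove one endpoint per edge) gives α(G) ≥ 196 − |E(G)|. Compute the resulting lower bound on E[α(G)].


E[|E(G)|] = C(196, 2)·p = 19110 · (1/784) = 195/8.
E[α(G)] ≥ n − E[|E(G)|] = 196 − 195/8 = 1373/8.
Numerically: ≈ 171.625000.
(This is only a lower bound; the true E[α(G)] may be larger.)

E[α(G)] ≥ 1373/8 ≈ 171.625000.


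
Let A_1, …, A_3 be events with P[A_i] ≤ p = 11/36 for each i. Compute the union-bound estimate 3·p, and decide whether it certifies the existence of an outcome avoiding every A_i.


Union bound: P[∪_{i=1}^{3} A_i] ≤ Σ_i P[A_i] ≤ 3·p = 3·(11/36) = 11/12.
Numerically: 11/12 ≈ 0.91667.
Is 11/12 < 1? YES.
Since P[∪ A_i] ≤ 11/12 < 1, the complement has P[∩ A_i^c] ≥ 1 − 11/12 = 1/12 > 0, so some outcome avoids every A_i.

3·p = 11/12 ≈ 0.91667; existence CERTIFIED by the union bound.


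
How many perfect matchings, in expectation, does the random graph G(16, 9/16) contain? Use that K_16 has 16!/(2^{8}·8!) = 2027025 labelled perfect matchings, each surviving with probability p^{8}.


K_16 has 16!/(2^{8}·8!) = 2027025 labelled perfect matchings.
For each such perfect matching H, let X_H = 1 if all 8 edges of H are present in G. Then P[X_H = 1] = p^{8} = (9/16)^{8} = 43046721/4294967296.
By linearity of expectation: E[X] = Σ_H E[X_H] = 2027025 · p^{8} = 2027025 · 43046721/4294967296 = 87256779635025/4294967296.
Numerically: E[X] ≈ 20316.

E[X] = 2027025 · (9/16)^{8} = 87256779635025/4294967296 ≈ 20316.


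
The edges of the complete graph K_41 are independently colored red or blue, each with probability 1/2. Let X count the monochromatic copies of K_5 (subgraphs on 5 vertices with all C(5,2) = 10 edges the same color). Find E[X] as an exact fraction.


Let X = Σ_S X_S over the C(41, 5) = 749398 subsets S of size 5, where X_S = 1 if the K_5 on S is monochromatic.
For a fixed S, the K_5 on S has C(5, 2) = 10 edges. P[all 10 edges red] = (1/2)^10, and likewise for blue, so P[monochromatic] = 2·(1/2)^10 = 2^{1 − 10} = 1/512.
By linearity of expectation: E[X] = C(41, 5) · 2^{1 − 10} = 749398 · 1/512 = 374699/256.
Numerically: E[X] ≈ 1463.66797.

E[X] = C(41,5)·2^(1−C(5,2)) = 374699/256 ≈ 1463.66797.


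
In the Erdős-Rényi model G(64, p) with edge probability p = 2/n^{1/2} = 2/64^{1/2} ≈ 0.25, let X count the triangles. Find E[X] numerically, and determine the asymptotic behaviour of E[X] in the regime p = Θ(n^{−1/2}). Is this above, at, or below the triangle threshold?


Number of potential triangles: C(64, 3) = 41664.
Each occurs with probability p³ ≈ (0.25)³ ≈ 1.5625000e-02.
By linearity: E[X] = C(64, 3)·p³ ≈ 41664 · 1.5625000e-02 ≈ 651.00000.
Since α = 1/2 < 1, p = c/n^{1/2} ≫ 1/n is above the triangle threshold p ~ 1/n. Asymptotically E[X] ~ (c³/6)·n^{3(1−α)} = (2³/6)·n^{1.5} → ∞; triangles are abundant w.h.p.

E[X] ≈ 651.00000; in regime p = Θ(1/n^{1/2}) E[X] diverges (above the triangle threshold p ~ 1/n).


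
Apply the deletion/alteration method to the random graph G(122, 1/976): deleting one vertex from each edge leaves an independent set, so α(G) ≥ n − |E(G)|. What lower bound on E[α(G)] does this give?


E[|E(G)|] = C(122, 2)·p = 7381 · (1/976) = 121/16.
E[α(G)] ≥ n − E[|E(G)|] = 122 − 121/16 = 1831/16.
Numerically: ≈ 114.437500.
(This is only a lower bound; the true E[α(G)] may be larger.)

E[α(G)] ≥ 1831/16 ≈ 114.437500.


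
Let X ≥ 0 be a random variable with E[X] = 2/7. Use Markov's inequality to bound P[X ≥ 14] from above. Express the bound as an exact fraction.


μ = E[X] = 2/7, a = 14.
Markov: P[X ≥ 14] ≤ μ/a = (2/7)/14 = 1/49.
Numerically: ≈ 0.020.
(Since a = 14 > μ = 0.286, the bound 1/49 is < 1 and informative.)

P[X ≥ 14] ≤ 1/49 ≈ 0.020.


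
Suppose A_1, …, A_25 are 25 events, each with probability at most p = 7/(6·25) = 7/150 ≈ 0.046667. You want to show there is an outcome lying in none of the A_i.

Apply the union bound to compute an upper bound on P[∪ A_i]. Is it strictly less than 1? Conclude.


Union bound: P[∪_{i=1}^{25} A_i] ≤ Σ_i P[A_i] ≤ 25·p = 25·(7/150) = 7/6.
Numerically: 7/6 ≈ 1.166667.
Is 7/6 < 1? NO.
Since the bound 7/6 is ≥ 1, the union bound is uninformative here; it does NOT by itself certify existence.

25·p = 7/6 ≈ 1.166667; existence NOT certified by the union bound.


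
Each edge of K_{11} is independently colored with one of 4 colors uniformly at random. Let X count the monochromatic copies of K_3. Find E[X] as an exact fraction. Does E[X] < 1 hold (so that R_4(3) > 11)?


E[X] = C(11, 3) · 4^{1 − 3} = 165 · 4^{−2} = 165/16.
As a reduced fraction: E[X] = 165/16 ≈ 10.31250.
Is E[X] < 1? NO.
Since E[X] ≥ 1, the first-moment bound is inconclusive at n = 11; it does NOT by itself certify R_4(3) > 11.

E[X] = 165/16 ≈ 10.31250; E[X] ≥ 1; first-moment method inconclusive here.


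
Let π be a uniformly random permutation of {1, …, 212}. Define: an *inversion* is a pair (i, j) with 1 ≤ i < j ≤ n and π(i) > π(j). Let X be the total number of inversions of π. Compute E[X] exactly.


Write X = Σ X_I over the C(212, 2) = 22366 pairs i < j, with X_I the indicator of one inversion.
There are 22366 indicators.
For each fixed pair i < j, the values π(i) and π(j) are two distinct elements of {1, …, 212} in uniformly random order; by symmetry P[π(i) > π(j)] = 1/2.
By linearity: E[X] = 22366 · (1/2) = C(212, 2) · (1/2) = 22366/2 = 11183 ≈ 11183.0000.

E[X] = 11183 = 11183.0000.


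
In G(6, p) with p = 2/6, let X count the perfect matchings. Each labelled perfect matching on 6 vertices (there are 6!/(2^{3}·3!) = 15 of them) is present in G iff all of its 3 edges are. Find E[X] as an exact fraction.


K_6 has 6!/(2^{3}·3!) = 15 labelled perfect matchings.
For each such perfect matching H, let X_H = 1 if all 3 edges of H are present in G. Then P[X_H = 1] = p^{3} = (1/3)^{3} = 1/27.
By linearity of expectation: E[X] = Σ_H E[X_H] = 15 · p^{3} = 15 · 1/27 = 5/9.
Numerically: E[X] ≈ 0.556.

E[X] = 15 · (1/3)^{3} = 5/9 ≈ 0.556.


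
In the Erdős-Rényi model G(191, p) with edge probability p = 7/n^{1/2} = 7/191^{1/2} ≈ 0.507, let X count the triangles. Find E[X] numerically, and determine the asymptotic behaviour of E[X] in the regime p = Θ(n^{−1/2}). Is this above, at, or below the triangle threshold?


Number of potential triangles: C(191, 3) = 1143135.
Each occurs with probability p³ ≈ (0.507)³ ≈ 1.29940e-01.
By linearity: E[X] = C(191, 3)·p³ ≈ 1143135 · 1.29940e-01 ≈ 148539.375.
Since α = 1/2 < 1, p = c/n^{1/2} ≫ 1/n is above the triangle threshold p ~ 1/n. Asymptotically E[X] ~ (c³/6)·n^{3(1−α)} = (7³/6)·n^{1.5} → ∞; triangles are abundant w.h.p.

E[X] ≈ 148539.375; in regime p = Θ(1/n^{1/2}) E[X] diverges (above the triangle threshold p ~ 1/n).


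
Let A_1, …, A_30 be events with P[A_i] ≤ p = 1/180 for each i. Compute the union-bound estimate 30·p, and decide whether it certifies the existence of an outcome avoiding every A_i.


Union bound: P[∪_{i=1}^{30} A_i] ≤ Σ_i P[A_i] ≤ 30·p = 30·(1/180) = 1/6.
Numerically: 1/6 ≈ 0.1667.
Is 1/6 < 1? YES.
Since P[∪ A_i] ≤ 1/6 < 1, the complement has P[∩ A_i^c] ≥ 1 − 1/6 = 5/6 > 0, so some outcome avoids every A_i.

30·p = 1/6 ≈ 0.1667; existence CERTIFIED by the union bound.


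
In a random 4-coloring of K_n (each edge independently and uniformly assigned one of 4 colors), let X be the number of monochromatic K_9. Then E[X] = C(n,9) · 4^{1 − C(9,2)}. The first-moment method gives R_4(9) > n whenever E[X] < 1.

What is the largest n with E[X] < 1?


We need C(n, 9) · 4^{1 − 36} < 1, i.e. C(n, 9) < 4^{36 − 1} = 1180591620717411303424.
Check values of n near the boundary:
  n = 910: C(910, 9) = 1133378248346922788210; 1133378248346922788210 < 1180591620717411303424? YES
  n = 911: C(911, 9) = 1144686900492291197405; 1144686900492291197405 < 1180591620717411303424? YES
  n = 912: C(912, 9) = 1156095740032081475120; 1156095740032081475120 < 1180591620717411303424? YES
  n = 913: C(913, 9) = 1167605542753639808390; 1167605542753639808390 < 1180591620717411303424? YES
  n = 914: C(914, 9) = 1179217089587653905932; 1179217089587653905932 < 1180591620717411303424? YES
  n = 915: C(915, 9) = 1190931166636537885130; 1190931166636537885130 < 1180591620717411303424? NO
The largest n with C(n, 9) < 1180591620717411303424 is n = 914 (where E[X] = 294804272396913476483/295147905179352825856 ≈ 0.9988357). Hence R_4(9) > 914, i.e. R_4(9) ≥ 915.

Largest n = 914; hence R_4(9) > 914.


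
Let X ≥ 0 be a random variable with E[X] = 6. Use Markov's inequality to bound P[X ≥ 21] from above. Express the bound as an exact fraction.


μ = E[X] = 6, a = 21.
Markov: P[X ≥ 21] ≤ μ/a = (6)/21 = 2/7.
Numerically: ≈ 0.28571.
(Since a = 21 > μ = 6.00000, the bound 2/7 is < 1 and informative.)

P[X ≥ 21] ≤ 2/7 ≈ 0.28571.


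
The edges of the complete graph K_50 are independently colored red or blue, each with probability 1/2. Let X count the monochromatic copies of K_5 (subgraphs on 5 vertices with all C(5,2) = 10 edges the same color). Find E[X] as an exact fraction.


Let X = Σ_S X_S over the C(50, 5) = 2118760 subsets S of size 5, where X_S = 1 if the K_5 on S is monochromatic.
For a fixed S, the K_5 on S has C(5, 2) = 10 edges. P[all 10 edges red] = (1/2)^10, and likewise for blue, so P[monochromatic] = 2·(1/2)^10 = 2^{1 − 10} = 1/512.
By linearity of expectation: E[X] = C(50, 5) · 2^{1 − 10} = 2118760 · 1/512 = 264845/64.
Numerically: E[X] ≈ 4138.203125.

E[X] = C(50,5)·2^(1−C(5,2)) = 264845/64 ≈ 4138.203125.


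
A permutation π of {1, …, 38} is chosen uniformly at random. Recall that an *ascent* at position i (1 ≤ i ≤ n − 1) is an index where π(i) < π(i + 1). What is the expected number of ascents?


Write X = Σ X_I over i = 1, …, 37, with X_I the indicator of one ascent.
There are 37 indicators.
For each fixed i, the pair (π(i), π(i+1)) is a uniformly random ordered pair of distinct values from {1, …, 38}; by symmetry P[π(i) < π(i+1)] = 1/2.
By linearity: E[X] = 37 · (1/2) = (38 − 1) · (1/2) = 37/2 ≈ 18.500000.

E[X] = 37/2 = 18.500000.


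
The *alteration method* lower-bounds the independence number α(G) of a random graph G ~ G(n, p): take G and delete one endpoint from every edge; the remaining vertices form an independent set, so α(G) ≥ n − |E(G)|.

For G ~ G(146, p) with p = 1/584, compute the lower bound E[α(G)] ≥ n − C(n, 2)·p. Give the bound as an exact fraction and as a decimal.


E[|E(G)|] = C(146, 2)·p = 10585 · (1/584) = 145/8.
E[α(G)] ≥ n − E[|E(G)|] = 146 − 145/8 = 1023/8.
Numerically: ≈ 127.875000.
(This is only a lower bound; the true E[α(G)] may be larger.)

E[α(G)] ≥ 1023/8 ≈ 127.875000.


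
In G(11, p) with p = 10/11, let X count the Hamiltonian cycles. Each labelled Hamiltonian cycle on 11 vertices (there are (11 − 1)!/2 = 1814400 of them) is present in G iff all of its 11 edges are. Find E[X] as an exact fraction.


K_11 has (11 − 1)!/2 = 1814400 labelled Hamiltonian cycles.
For each such Hamiltonian cycle H, let X_H = 1 if all 11 edges of H are present in G. Then P[X_H = 1] = p^{11} = (10/11)^{11} = 100000000000/285311670611.
Summing the indicators: E[X] = Σ_H E[X_H] = 1814400 · p^{11} = 1814400 · 100000000000/285311670611 = 181440000000000000/285311670611.
Numerically: E[X] ≈ 6.3594e+05.

E[X] = 1814400 · (10/11)^{11} = 181440000000000000/285311670611 ≈ 6.3594e+05.


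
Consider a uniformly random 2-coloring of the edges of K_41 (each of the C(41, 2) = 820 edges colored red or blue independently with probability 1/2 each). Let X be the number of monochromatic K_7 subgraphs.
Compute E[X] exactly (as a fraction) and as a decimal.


Let X = Σ_S X_S over the C(41, 7) = 22481940 subsets S of size 7, where X_S = 1 if the K_7 on S is monochromatic.
For a fixed S, the K_7 on S has C(7, 2) = 21 edges. P[all 21 edges red] = (1/2)^21, and likewise for blue, so P[monochromatic] = 2·(1/2)^21 = 2^{1 − 21} = 1/1048576.
Summing: E[X] = C(41, 7) · 2^{1 − 21} = 22481940 · 1/1048576 = 5620485/262144.
Numerically: E[X] ≈ 21.44045.

E[X] = C(41,7)·2^(1−C(7,2)) = 5620485/262144 ≈ 21.44045.
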